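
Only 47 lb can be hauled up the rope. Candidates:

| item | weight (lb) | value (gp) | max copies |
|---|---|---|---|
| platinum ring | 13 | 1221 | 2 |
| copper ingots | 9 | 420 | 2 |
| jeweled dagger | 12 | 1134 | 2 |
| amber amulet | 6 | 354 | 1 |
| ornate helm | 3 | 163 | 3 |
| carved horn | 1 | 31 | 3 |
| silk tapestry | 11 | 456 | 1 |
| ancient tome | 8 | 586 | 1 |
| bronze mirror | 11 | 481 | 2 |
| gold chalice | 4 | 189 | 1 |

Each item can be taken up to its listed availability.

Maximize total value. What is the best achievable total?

A density-first pass picks platinum ring + 2×jeweled dagger + 2×carved horn + ancient tome — 4137 at 47 lb.
The 13 lb tied up in jeweled dagger and carved horn is better spent on platinum ring — total rises to 4193 (47 lb).
That's the maximum — no swap from here does better than 4193.

4193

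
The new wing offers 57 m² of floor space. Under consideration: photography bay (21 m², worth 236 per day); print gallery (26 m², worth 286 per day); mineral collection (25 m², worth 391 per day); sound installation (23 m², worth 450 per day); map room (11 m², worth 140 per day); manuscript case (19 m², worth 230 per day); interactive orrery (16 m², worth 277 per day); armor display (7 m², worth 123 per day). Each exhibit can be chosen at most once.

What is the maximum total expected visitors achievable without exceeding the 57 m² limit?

990

The ratio ordering already packs tightly: sound installation + map room + interactive orrery + armor display, 57 m², 990.
That's the maximum — no swap from here does better than 990.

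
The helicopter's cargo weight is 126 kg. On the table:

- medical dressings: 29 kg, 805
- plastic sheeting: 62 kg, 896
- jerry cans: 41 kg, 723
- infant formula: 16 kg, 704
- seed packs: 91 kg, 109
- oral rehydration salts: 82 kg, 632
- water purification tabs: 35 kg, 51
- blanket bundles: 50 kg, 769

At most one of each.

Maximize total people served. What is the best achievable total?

2405

Filling by ratio: medical dressings + jerry cans + infant formula + water purification tabs for 2283, with 5 kg left unused.
Replace jerry cans and water purification tabs with plastic sheeting: the trade gains 122 net, giving 2405 at 107 kg.
The spare 19 kg is too small for any remaining supply, and no exchange beats 2405.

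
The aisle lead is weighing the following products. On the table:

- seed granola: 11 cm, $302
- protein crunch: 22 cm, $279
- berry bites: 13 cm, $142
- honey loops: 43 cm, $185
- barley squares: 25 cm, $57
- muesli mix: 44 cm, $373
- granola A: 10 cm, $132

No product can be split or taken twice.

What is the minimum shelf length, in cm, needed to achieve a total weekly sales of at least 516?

Minimise cm subject to total weekly sales ≥ 516.
seed granola + protein crunch: 581 weekly sales at 33 cm.
Below 33 cm the best achievable stays under 516.

33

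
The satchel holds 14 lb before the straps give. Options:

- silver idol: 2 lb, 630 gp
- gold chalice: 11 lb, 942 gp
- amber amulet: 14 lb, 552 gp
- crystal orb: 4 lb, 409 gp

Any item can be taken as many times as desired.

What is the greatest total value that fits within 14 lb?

Density check — silver idol 315.00, crystal orb 102.25, gold chalice 85.64 are the best per lb.
Best packing: 7×silver idol — 14 lb, 4410 total.

4410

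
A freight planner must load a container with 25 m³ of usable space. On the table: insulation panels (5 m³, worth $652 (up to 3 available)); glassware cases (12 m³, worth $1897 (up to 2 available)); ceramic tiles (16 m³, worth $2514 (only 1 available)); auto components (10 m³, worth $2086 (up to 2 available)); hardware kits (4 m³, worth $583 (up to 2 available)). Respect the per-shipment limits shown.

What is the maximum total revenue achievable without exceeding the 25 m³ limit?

Greedy by ratio would take 2×auto components + hardware kits: 24 m³ used, total 4755.
The 4 m³ tied up in hardware kits is better spent on insulation panels — total rises to 4824 (25 m³).

4824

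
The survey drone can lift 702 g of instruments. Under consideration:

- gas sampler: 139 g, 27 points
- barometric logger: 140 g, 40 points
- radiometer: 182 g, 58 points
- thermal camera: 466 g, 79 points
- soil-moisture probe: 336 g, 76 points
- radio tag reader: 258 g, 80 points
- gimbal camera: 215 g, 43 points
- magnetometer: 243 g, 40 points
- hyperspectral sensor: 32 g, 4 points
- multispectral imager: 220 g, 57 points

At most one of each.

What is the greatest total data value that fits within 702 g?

The ratio heuristic lands on barometric logger + radiometer + radio tag reader + hyperspectral sensor (182) but leaves 90 g idle.
Dropping barometric logger frees 140 g; slotting in multispectral imager (220 g) lifts the total to 199 at 692 g.

199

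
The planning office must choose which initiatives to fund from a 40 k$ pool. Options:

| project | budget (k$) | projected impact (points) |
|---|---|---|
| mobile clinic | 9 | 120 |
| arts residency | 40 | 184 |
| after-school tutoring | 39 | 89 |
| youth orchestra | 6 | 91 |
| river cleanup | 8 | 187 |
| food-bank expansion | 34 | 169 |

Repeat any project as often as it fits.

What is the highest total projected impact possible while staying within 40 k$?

935

By projected impact per k$: river cleanup 23.38, youth orchestra 15.17, mobile clinic 13.33 lead.
Best packing: 5×river cleanup — 40 k$, 935 total.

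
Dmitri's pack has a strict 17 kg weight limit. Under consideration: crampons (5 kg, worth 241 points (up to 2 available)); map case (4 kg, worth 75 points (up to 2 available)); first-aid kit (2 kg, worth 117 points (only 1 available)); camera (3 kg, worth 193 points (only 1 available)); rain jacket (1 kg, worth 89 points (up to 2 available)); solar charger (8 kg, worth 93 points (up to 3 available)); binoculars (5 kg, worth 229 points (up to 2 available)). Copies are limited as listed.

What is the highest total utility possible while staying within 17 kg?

The ratio ordering already packs tightly: 2×crampons + first-aid kit + camera + 2×rain jacket, 17 kg, 970.
That's the maximum — no swap from here does better than 970.

970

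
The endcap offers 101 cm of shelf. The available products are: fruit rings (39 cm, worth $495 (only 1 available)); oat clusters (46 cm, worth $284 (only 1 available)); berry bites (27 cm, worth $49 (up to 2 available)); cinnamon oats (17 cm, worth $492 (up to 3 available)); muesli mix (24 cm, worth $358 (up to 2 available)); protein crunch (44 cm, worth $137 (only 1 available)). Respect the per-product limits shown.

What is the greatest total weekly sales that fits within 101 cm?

2192

Density check — cinnamon oats 28.94, muesli mix 14.92, fruit rings 12.69, oat clusters 6.17 are the best per cm.
Best packing: 3×cinnamon oats + 2×muesli mix — 99 cm, 2192 total.
That's the maximum — no swap from here does better than 2192.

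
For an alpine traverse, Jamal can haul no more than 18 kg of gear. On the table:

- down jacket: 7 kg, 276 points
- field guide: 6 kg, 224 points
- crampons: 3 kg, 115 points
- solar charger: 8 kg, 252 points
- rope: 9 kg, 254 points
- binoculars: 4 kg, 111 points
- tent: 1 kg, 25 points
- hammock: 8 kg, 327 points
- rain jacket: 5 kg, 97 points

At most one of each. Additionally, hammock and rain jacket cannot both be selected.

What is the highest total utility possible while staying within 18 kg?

718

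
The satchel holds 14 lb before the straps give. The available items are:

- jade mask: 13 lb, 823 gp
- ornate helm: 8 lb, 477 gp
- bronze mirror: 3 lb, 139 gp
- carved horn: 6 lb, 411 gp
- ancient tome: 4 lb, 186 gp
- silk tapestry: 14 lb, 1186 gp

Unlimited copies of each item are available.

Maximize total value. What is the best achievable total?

The ratio ordering already packs tightly: silk tapestry, 14 lb, 1186.
No other feasible combination exceeds 1186.

1186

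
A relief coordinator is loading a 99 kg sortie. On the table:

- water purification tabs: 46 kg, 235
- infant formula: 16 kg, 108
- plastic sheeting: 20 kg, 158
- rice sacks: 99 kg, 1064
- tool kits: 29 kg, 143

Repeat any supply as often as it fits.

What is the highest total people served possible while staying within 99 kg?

Rice sacks uses 99 of the 99 kg and totals 1064.
Every other selection either busts 99 kg or fails to beat 1064.

1064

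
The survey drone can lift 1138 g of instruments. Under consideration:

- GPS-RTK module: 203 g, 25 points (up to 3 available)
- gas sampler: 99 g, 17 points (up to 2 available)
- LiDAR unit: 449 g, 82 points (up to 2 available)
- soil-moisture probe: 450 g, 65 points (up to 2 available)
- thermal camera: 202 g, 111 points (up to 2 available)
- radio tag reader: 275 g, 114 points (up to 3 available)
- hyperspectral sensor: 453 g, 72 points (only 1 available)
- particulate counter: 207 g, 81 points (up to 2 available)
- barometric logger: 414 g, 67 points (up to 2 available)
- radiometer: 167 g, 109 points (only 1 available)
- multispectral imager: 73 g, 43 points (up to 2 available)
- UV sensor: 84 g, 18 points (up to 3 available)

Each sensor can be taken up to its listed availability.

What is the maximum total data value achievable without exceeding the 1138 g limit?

Ranking by ratio (data value/g): radiometer 0.65, multispectral imager 0.59, thermal camera 0.55.
Taking the top-ratio sensors first gives 2×thermal camera + radio tag reader + radiometer + 2×multispectral imager + UV sensor for 549 (1076 g).
The 359 g tied up in radio tag reader and UV sensor is better spent on 2×particulate counter — total rises to 579 (1131 g).

579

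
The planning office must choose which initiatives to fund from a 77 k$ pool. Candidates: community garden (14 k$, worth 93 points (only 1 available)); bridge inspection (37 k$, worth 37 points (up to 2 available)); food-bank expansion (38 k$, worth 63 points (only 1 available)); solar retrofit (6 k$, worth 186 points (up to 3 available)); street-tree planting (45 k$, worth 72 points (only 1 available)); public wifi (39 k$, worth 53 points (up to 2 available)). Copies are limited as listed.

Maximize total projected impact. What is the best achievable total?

723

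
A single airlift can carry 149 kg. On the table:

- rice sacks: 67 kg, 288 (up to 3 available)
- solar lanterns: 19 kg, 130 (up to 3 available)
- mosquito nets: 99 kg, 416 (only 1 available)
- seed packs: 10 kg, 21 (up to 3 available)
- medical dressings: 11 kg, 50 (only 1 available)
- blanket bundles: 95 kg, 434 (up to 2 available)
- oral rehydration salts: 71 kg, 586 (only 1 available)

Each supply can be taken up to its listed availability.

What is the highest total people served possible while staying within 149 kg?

Ranking by ratio (people served/kg): oral rehydration salts 8.25, solar lanterns 6.84, blanket bundles 4.57, medical dressings 4.55.
Best packing: 3×solar lanterns + seed packs + medical dressings + oral rehydration salts — 149 kg, 1047 total.

1047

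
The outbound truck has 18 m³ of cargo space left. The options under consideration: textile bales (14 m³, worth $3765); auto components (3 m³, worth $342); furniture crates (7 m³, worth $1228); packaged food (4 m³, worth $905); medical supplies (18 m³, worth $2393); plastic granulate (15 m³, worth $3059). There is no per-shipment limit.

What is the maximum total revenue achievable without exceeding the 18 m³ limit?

4670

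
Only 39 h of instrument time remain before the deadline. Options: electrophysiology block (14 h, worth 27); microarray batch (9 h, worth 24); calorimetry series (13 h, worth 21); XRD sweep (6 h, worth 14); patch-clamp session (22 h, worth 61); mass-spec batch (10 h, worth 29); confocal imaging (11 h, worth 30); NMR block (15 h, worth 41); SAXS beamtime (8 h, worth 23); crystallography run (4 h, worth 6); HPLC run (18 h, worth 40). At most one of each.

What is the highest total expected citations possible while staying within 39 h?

Taking the top-ratio experiments first gives XRD sweep + mass-spec batch + NMR block + SAXS beamtime for 107 (39 h).
Reworking the packing: microarray batch + patch-clamp session + SAXS beamtime uses 39 h and improves the total to 108.
The closest alternative, XRD sweep + mass-spec batch + NMR block + SAXS beamtime, reaches only 107.

108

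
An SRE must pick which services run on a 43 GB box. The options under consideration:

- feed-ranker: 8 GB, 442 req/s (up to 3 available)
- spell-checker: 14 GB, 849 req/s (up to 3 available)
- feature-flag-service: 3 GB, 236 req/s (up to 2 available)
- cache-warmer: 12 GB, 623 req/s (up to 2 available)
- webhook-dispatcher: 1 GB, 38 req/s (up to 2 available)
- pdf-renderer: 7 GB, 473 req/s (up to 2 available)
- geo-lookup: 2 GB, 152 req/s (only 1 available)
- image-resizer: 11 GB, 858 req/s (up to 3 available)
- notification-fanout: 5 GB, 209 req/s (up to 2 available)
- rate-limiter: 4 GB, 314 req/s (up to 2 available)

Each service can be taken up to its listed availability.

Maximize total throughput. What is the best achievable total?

A density-first pass picks 2×feature-flag-service + geo-lookup + 2×image-resizer + notification-fanout + 2×rate-limiter — 3177 at 43 GB.
Replace geo-lookup and notification-fanout and rate-limiter with image-resizer: the trade gains 183 net, giving 3360 at 43 GB.

3360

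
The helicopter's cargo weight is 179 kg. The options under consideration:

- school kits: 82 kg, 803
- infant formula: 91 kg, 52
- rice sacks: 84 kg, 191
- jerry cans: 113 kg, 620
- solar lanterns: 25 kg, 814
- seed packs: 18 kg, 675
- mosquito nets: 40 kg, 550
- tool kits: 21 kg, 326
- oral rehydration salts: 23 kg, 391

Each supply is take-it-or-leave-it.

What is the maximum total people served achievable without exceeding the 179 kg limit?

Density check — seed packs 37.50, solar lanterns 32.56, oral rehydration salts 17.00, tool kits 15.52 are the best per kg.
Taking the top-ratio supplies first gives solar lanterns + seed packs + mosquito nets + tool kits + oral rehydration salts for 2756 (127 kg).
Replace mosquito nets with school kits: the trade gains 253 net, giving 3009 at 169 kg.
Runner-up school kits + solar lanterns + seed packs + mosquito nets tops out at 2842.

3009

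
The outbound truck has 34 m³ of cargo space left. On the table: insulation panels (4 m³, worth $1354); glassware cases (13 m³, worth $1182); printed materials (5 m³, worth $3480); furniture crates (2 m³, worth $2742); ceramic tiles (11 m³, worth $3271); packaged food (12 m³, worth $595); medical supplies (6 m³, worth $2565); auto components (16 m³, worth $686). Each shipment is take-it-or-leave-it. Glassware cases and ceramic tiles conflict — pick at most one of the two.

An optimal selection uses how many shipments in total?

5

Best achievable revenue is 13412.
One optimal bundle: insulation panels + printed materials + furniture crates + ceramic tiles + medical supplies (28 m³).
Every optimal selection uses 5 shipments.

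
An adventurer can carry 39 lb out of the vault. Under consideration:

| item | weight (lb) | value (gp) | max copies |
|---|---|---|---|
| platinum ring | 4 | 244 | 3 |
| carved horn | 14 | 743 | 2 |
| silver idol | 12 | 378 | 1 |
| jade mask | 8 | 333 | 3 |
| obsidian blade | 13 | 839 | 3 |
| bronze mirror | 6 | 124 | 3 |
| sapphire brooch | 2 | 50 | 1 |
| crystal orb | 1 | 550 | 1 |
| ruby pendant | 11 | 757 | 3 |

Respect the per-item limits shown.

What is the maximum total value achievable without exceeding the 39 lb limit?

3065

Ranking by ratio (value/lb): crystal orb 550.00, ruby pendant 68.82, obsidian blade 64.54, platinum ring 61.00.
Best packing: platinum ring + crystal orb + 3×ruby pendant — 38 lb, 3065 total.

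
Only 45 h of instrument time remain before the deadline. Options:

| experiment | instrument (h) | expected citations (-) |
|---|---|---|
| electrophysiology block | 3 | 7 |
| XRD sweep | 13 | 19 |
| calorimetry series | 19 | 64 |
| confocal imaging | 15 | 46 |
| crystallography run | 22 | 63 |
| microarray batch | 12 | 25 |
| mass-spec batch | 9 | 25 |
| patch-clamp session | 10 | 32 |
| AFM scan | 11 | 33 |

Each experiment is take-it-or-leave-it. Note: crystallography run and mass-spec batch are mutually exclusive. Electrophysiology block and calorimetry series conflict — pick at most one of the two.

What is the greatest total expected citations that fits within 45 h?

143

By expected citations per h: calorimetry series 3.37, patch-clamp session 3.20, confocal imaging 3.07, AFM scan 3.00 lead.
Taking the top-ratio experiments first gives calorimetry series + confocal imaging + patch-clamp session for 142 (44 h).
The 10 h tied up in patch-clamp session is better spent on AFM scan — total rises to 143 (45 h).
Runner-up calorimetry series + confocal imaging + patch-clamp session tops out at 142.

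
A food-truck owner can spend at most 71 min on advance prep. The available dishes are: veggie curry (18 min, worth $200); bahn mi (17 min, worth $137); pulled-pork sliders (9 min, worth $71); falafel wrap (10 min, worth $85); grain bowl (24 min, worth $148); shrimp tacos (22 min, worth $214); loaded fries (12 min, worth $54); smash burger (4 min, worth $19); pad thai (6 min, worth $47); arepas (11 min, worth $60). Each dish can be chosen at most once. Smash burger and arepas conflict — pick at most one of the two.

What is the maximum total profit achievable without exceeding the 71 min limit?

655

The ratio ordering already packs tightly: veggie curry + bahn mi + falafel wrap + shrimp tacos + smash burger, 71 min, 655.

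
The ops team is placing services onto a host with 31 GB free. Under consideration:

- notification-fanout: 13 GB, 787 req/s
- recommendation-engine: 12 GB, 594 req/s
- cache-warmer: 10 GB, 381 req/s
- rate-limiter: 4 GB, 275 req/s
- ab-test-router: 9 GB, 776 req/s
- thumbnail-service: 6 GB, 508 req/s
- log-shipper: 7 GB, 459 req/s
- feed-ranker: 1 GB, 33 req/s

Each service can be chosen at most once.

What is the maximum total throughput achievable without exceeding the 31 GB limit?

Greedy by ratio would take rate-limiter + ab-test-router + thumbnail-service + log-shipper + feed-ranker: 27 GB used, total 2051.
Dropping log-shipper and feed-ranker frees 8 GB; slotting in recommendation-engine (12 GB) lifts the total to 2153 at 31 GB.

2153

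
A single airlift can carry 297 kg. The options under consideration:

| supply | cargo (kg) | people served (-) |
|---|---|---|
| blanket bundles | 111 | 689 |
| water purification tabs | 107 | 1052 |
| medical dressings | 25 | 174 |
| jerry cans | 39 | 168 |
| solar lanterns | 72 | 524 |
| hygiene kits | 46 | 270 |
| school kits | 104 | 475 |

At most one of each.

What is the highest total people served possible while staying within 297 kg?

2265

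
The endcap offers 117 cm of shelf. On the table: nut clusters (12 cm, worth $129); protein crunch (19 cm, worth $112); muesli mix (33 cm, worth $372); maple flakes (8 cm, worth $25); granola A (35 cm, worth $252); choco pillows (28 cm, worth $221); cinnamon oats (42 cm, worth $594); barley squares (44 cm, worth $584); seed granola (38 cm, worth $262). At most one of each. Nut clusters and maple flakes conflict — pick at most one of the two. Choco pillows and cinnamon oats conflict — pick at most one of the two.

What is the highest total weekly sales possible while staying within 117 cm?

1419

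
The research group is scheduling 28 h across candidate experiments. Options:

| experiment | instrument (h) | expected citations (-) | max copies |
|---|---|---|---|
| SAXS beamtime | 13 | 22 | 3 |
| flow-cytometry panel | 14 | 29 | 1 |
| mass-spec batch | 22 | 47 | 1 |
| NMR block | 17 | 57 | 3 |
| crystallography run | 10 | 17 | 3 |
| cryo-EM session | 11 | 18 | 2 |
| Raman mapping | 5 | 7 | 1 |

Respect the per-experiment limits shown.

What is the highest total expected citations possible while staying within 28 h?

Density check — NMR block 3.35, mass-spec batch 2.14, flow-cytometry panel 2.07 are the best per h.
Taking the top-ratio experiments first gives NMR block + crystallography run for 74 (27 h).
The 10 h tied up in crystallography run is better spent on cryo-EM session — total rises to 75 (28 h).
No other feasible combination exceeds 75.

75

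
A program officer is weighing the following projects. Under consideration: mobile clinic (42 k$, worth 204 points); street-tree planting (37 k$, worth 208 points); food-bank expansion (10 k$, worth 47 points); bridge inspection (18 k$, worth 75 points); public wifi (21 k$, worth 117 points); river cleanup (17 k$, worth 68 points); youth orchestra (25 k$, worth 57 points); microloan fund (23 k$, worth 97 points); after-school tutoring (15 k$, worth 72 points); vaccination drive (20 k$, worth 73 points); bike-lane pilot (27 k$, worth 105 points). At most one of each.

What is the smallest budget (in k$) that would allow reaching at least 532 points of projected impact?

106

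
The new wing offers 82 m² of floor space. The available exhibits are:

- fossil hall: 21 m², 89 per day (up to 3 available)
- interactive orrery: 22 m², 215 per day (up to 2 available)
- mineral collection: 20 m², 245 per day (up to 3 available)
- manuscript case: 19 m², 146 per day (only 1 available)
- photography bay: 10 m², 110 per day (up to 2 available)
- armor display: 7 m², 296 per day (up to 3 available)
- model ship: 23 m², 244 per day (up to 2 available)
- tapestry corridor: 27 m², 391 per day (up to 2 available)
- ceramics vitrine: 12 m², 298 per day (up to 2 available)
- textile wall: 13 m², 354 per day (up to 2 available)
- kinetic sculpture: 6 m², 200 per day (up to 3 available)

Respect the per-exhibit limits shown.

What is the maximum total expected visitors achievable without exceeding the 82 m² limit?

2496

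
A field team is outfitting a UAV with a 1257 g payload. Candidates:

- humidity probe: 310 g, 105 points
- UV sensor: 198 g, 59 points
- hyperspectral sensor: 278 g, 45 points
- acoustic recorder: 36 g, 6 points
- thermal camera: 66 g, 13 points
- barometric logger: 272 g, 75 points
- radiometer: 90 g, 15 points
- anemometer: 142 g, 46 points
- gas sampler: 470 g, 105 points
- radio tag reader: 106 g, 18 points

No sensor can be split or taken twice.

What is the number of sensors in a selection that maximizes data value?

4

Optimal total is 344.
humidity probe + UV sensor + barometric logger + gas sampler hits 344 at 1250 g.
Any selection reaching 344 contains exactly 4 sensors.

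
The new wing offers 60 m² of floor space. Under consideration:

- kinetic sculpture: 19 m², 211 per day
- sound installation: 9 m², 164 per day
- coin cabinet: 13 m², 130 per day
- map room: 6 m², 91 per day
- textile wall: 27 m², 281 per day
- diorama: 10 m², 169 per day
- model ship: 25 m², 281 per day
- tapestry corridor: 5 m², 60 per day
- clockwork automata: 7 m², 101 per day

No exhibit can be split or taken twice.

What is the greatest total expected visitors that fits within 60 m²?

806

Greedy by ratio would take kinetic sculpture + sound installation + map room + diorama + tapestry corridor + clockwork automata: 56 m² used, total 796.
Replace kinetic sculpture and tapestry corridor with textile wall: the trade gains 10 net, giving 806 at 59 m².
An exhaustive check of the 512 subsets confirms 806.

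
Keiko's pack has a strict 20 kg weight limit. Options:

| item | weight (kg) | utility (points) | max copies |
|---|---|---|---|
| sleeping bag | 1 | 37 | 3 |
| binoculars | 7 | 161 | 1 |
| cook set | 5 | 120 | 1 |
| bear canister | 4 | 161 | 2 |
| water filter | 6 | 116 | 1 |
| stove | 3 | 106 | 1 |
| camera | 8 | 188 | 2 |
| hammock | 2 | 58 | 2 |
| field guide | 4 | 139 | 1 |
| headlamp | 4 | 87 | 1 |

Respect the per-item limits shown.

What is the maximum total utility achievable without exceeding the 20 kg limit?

Density check — bear canister 40.25, sleeping bag 37.00, stove 35.33, field guide 34.75 are the best per kg.
3×sleeping bag + 2×bear canister + stove + hammock + field guide uses 20 of the 20 kg and totals 736.

736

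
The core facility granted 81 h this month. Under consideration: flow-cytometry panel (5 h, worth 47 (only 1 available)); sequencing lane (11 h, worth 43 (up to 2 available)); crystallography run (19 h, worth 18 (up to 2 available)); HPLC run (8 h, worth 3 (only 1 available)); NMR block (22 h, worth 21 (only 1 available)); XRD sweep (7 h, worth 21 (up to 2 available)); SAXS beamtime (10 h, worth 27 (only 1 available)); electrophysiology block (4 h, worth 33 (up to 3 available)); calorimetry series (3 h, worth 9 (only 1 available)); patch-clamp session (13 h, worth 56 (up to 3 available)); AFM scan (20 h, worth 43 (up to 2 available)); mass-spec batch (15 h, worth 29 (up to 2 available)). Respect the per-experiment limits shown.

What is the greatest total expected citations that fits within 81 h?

409

Density check — flow-cytometry panel 9.40, electrophysiology block 8.25, patch-clamp session 4.31 are the best per h.
The ratio ordering already packs tightly: flow-cytometry panel + 2×sequencing lane + 3×electrophysiology block + calorimetry series + 3×patch-clamp session, 81 h, 409.
Nothing else within 81 h beats 409.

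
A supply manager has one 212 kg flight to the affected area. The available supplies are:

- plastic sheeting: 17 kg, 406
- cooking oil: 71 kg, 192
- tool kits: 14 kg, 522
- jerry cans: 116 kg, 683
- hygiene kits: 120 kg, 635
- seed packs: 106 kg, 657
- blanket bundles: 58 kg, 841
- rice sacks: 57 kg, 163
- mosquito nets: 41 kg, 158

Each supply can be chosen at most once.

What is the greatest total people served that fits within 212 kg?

2452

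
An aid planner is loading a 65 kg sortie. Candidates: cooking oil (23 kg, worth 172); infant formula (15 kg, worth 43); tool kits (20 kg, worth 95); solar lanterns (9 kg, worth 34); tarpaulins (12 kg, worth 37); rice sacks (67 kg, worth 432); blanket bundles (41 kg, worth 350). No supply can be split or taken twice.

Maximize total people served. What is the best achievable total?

Best packing: cooking oil + blanket bundles — 64 kg, 522 total.
The closest alternative, tool kits + blanket bundles, reaches only 445.

522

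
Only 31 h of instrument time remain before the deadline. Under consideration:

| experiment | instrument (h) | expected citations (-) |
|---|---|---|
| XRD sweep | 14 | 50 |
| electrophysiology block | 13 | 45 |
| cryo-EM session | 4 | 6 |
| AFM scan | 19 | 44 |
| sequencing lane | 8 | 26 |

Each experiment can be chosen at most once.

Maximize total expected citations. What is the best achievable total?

By expected citations per h: XRD sweep 3.57, electrophysiology block 3.46, sequencing lane 3.25, AFM scan 2.32 lead.
Best packing: XRD sweep + electrophysiology block + cryo-EM session — 31 h, 101 total.
The closest alternative, XRD sweep + electrophysiology block, reaches only 95.

101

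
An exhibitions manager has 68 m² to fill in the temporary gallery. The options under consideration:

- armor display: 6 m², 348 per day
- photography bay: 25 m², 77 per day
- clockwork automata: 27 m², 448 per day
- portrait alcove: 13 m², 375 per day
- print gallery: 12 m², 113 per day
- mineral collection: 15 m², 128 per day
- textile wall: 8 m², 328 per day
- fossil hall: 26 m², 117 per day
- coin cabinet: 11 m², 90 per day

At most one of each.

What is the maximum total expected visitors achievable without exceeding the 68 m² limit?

1612

By expected visitors per m²: armor display 58.00, textile wall 41.00, portrait alcove 28.85, clockwork automata 16.59 lead.
Best packing: armor display + clockwork automata + portrait alcove + print gallery + textile wall — 66 m², 1612 total.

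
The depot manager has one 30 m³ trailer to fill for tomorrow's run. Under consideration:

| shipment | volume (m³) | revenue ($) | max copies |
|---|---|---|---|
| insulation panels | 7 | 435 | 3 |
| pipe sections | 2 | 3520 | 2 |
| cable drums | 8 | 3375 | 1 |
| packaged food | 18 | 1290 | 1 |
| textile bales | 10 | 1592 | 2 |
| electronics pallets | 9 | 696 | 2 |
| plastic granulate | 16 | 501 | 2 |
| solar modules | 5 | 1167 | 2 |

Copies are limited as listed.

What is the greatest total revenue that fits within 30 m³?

13184

Ranking by ratio (revenue/m³): pipe sections 1760.00, cable drums 421.88, solar modules 233.40, textile bales 159.20.
The ratio ordering already packs tightly: insulation panels + 2×pipe sections + cable drums + 2×solar modules, 29 m³, 13184.
Nothing else within 30 m³ beats 13184.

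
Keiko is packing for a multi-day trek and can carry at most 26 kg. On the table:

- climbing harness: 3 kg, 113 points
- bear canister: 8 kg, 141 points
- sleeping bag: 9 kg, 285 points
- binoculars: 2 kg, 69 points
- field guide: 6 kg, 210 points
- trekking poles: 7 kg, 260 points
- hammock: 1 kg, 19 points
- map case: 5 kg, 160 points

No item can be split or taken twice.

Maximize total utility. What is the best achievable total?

887

A density-first pass picks climbing harness + binoculars + field guide + trekking poles + hammock + map case — 831 at 24 kg.
Dropping binoculars and map case frees 7 kg; slotting in sleeping bag (9 kg) lifts the total to 887 at 26 kg.
Climbing harness + sleeping bag + binoculars + trekking poles + map case (26 kg) also reaches 887 — a tie, but nothing goes higher.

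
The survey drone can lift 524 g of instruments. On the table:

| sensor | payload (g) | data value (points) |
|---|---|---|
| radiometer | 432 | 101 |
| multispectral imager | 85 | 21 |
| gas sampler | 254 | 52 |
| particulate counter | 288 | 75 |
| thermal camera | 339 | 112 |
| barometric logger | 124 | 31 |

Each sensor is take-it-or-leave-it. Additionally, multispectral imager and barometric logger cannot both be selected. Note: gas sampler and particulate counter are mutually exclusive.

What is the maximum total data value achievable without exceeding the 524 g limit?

Density check — thermal camera 0.33, particulate counter 0.26, barometric logger 0.25 are the best per g.
Best packing: thermal camera + barometric logger — 463 g, 143 total.
Runner-up multispectral imager + thermal camera tops out at 133.

143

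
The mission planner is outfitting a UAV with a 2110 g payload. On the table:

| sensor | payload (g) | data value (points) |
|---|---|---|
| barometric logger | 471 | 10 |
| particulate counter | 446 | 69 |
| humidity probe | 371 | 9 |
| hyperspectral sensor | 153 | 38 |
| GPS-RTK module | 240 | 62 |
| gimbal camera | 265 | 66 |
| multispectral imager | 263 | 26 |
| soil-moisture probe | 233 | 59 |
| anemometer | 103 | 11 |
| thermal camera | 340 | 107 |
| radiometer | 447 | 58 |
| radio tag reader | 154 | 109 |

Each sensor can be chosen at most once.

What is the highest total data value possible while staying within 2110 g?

536

A density-first pass picks particulate counter + hyperspectral sensor + GPS-RTK module + gimbal camera + soil-moisture probe + anemometer + thermal camera + radio tag reader — 521 at 1934 g.
Dropping anemometer frees 103 g; slotting in multispectral imager (263 g) lifts the total to 536 at 2094 g.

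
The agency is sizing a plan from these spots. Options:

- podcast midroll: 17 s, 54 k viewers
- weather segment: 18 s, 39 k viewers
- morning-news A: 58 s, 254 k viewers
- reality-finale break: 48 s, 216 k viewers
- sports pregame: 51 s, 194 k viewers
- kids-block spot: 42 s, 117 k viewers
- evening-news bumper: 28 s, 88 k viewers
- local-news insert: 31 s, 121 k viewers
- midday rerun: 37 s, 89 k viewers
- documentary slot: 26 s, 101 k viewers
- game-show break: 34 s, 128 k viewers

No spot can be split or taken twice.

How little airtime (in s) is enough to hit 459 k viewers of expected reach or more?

Need the lightest bundle worth ≥ 459.
Taking morning-news A + reality-finale break gives 470 (≥ 459) for 106 s.
No combination under 106 s hits 459.

106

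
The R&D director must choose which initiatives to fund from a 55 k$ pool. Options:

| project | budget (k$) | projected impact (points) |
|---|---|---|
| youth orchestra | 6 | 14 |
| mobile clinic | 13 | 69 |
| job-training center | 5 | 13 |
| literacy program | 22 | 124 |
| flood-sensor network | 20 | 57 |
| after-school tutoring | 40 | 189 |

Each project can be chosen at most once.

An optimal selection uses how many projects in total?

2

Optimal total is 258.
For example mobile clinic + after-school tutoring achieves it, using 53 k$.
Any selection reaching 258 contains exactly 2 projects.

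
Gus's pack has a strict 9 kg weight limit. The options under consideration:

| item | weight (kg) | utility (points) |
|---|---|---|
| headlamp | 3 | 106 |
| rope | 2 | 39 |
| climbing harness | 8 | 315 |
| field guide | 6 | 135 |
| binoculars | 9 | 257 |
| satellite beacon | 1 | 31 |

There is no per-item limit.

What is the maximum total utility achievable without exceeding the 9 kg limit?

346

Ranking by ratio (utility/kg): climbing harness 39.38, headlamp 35.33, satellite beacon 31.00.
Taking climbing harness + satellite beacon: 9 kg used, 346 in utility.
Nothing else within 9 kg beats 346.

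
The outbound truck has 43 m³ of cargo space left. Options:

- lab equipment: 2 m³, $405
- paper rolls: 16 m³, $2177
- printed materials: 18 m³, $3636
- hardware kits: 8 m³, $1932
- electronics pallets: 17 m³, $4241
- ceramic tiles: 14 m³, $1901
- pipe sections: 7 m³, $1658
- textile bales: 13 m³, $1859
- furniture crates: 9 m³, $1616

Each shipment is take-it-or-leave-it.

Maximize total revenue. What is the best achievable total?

9852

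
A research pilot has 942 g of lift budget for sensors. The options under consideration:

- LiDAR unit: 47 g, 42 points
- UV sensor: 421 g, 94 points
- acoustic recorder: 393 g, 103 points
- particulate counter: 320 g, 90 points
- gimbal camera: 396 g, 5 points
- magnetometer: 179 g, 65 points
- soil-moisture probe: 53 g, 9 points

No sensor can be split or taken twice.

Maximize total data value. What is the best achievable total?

By data value per g: LiDAR unit 0.89, magnetometer 0.36, particulate counter 0.28 lead.
Taking LiDAR unit + acoustic recorder + particulate counter + magnetometer: 939 g used, 300 in data value.

300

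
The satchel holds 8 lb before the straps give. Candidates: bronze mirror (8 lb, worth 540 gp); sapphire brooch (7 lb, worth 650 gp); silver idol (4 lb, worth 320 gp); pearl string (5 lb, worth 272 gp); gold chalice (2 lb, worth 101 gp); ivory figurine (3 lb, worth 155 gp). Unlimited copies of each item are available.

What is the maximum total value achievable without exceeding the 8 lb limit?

Sapphire brooch uses 7 of the 8 lb and totals 650.
Nothing else within 8 lb beats 650.

650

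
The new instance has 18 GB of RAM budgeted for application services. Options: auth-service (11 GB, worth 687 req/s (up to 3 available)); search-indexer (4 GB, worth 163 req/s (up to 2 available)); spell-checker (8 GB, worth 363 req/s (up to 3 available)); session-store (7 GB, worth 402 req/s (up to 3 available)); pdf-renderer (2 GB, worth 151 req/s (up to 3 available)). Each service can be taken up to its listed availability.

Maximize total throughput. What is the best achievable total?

1140

Best packing: auth-service + 3×pdf-renderer — 17 GB, 1140 total.
That's the maximum — no swap from here does better than 1140.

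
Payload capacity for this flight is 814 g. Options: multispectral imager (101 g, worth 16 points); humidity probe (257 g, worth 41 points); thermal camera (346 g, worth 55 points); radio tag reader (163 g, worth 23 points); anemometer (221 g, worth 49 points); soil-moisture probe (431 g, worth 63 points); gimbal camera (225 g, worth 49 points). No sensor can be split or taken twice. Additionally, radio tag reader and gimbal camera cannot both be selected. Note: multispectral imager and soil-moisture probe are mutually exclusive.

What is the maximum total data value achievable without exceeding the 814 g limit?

155

Ranking by ratio (data value/g): anemometer 0.22, gimbal camera 0.22, humidity probe 0.16.
The ratio ordering already packs tightly: multispectral imager + humidity probe + anemometer + gimbal camera, 804 g, 155.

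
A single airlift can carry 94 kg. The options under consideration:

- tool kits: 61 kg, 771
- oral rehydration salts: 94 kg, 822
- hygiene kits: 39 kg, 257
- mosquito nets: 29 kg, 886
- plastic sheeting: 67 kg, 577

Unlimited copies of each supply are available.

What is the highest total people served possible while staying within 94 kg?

2658

Density check — mosquito nets 30.55, tool kits 12.64, oral rehydration salts 8.74, plastic sheeting 8.61 are the best per kg.
3×mosquito nets uses 87 of the 94 kg and totals 2658.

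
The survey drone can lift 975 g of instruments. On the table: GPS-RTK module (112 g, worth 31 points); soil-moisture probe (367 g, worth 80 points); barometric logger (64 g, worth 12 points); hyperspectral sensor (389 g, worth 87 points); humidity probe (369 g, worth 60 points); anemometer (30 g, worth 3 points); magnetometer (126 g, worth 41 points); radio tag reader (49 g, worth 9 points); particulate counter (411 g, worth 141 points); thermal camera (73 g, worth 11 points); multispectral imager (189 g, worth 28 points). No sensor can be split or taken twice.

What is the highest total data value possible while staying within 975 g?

278

The ratio heuristic lands on GPS-RTK module + barometric logger + anemometer + magnetometer + radio tag reader + particulate counter + thermal camera (248) but leaves 110 g idle.
But hyperspectral sensor + magnetometer + radio tag reader + particulate counter fits in 975 g and reaches 278.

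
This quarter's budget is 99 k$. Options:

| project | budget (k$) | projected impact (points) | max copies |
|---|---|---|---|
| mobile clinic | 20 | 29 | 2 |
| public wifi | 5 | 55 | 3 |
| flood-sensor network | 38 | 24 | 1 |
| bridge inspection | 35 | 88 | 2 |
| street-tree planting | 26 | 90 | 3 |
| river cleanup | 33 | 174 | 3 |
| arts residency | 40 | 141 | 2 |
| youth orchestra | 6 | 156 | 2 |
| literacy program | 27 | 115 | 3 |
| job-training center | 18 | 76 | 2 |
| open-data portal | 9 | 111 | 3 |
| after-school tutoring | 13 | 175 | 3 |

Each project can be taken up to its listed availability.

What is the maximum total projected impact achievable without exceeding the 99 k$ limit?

1335

Best packing: 3×public wifi + 2×youth orchestra + 3×open-data portal + 3×after-school tutoring — 93 k$, 1335 total.
No other feasible combination exceeds 1335.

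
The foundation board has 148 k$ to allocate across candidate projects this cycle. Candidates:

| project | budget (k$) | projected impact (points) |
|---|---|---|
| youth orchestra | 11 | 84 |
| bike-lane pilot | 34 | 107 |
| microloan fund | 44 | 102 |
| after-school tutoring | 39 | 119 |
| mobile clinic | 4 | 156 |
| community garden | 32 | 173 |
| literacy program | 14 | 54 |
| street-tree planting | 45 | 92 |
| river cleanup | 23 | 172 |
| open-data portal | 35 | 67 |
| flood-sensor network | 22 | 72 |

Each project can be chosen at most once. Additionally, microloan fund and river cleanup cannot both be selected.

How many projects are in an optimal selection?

The maximum projected impact within 148 k$ is 830.
For example youth orchestra + after-school tutoring + mobile clinic + community garden + literacy program + river cleanup + flood-sensor network achieves it, using 145 k$.
All optima have 7 projects.

7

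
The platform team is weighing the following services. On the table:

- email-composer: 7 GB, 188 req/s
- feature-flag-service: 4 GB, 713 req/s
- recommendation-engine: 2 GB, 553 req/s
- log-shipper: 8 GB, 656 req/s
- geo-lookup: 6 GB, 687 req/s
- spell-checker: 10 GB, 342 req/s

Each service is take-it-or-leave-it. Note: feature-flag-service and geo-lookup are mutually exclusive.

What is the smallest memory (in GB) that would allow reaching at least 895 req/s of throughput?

6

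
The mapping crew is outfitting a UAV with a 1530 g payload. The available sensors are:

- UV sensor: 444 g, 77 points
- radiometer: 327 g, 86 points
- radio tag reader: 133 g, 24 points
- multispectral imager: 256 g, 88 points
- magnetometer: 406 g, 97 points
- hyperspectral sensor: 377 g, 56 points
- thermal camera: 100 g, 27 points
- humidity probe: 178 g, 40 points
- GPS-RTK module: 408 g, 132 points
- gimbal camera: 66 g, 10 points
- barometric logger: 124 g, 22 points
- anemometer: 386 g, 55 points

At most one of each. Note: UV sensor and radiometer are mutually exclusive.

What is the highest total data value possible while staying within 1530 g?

Density check — multispectral imager 0.34, GPS-RTK module 0.32, thermal camera 0.27 are the best per g.
Radiometer + multispectral imager + magnetometer + thermal camera + GPS-RTK module uses 1497 of the 1530 g and totals 430.
The closest alternative, radiometer + radio tag reader + multispectral imager + magnetometer + GPS-RTK module, reaches only 427.

430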